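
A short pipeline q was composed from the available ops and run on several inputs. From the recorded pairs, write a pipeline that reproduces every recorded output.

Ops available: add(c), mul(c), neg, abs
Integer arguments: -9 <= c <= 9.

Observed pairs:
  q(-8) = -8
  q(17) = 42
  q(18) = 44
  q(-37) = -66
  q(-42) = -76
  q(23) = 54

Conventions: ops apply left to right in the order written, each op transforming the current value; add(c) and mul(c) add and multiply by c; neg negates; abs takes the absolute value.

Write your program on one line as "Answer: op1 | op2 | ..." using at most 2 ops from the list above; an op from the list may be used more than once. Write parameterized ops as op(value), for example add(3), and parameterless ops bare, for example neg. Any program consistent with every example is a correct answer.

add(4) | mul(2)

Check, running the answer program on each example:
  -8 -> -4 -> -8
  17 -> 21 -> 42
  18 -> 22 -> 44
  -37 -> -33 -> -66
  -42 -> -38 -> -76
  23 -> 27 -> 54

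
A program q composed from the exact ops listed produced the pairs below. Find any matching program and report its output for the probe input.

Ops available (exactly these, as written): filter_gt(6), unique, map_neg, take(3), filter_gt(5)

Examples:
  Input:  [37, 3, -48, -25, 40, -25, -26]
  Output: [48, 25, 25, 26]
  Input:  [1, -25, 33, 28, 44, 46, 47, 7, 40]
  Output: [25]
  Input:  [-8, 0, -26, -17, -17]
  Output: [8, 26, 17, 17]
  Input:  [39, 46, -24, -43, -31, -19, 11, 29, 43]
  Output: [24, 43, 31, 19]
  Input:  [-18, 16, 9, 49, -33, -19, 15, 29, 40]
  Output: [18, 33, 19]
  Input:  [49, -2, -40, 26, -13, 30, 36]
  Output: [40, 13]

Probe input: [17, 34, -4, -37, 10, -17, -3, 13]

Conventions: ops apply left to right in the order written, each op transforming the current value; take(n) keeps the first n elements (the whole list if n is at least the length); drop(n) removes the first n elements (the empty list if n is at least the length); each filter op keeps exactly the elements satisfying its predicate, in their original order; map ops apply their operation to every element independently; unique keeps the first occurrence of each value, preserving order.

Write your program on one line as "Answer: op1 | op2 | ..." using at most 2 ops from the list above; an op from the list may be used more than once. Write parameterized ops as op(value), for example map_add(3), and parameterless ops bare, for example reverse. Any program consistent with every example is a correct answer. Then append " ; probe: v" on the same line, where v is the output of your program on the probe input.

map_neg | filter_gt(5) ; probe: [37, 17]

Check, running the answer program on each example:
  [37, 3, -48, -25, 40, -25, -26] -> [-37, -3, 48, 25, -40, 25, 26] -> [48, 25, 25, 26]
  [1, -25, 33, 28, 44, 46, 47, 7, 40] -> [-1, 25, -33, -28, -44, -46, -47, -7, -40] -> [25]
  [-8, 0, -26, -17, -17] -> [8, 0, 26, 17, 17] -> [8, 26, 17, 17]
  [39, 46, -24, -43, -31, -19, 11, 29, 43] -> [-39, -46, 24, 43, 31, 19, -11, -29, -43] -> [24, 43, 31, 19]
  [-18, 16, 9, 49, -33, -19, 15, 29, 40] -> [18, -16, -9, -49, 33, 19, -15, -29, -40] -> [18, 33, 19]
  [49, -2, -40, 26, -13, 30, 36] -> [-49, 2, 40, -26, 13, -30, -36] -> [40, 13]
  probe: [17, 34, -4, -37, 10, -17, -3, 13] -> [-17, -34, 4, 37, -10, 17, 3, -13] -> [37, 17]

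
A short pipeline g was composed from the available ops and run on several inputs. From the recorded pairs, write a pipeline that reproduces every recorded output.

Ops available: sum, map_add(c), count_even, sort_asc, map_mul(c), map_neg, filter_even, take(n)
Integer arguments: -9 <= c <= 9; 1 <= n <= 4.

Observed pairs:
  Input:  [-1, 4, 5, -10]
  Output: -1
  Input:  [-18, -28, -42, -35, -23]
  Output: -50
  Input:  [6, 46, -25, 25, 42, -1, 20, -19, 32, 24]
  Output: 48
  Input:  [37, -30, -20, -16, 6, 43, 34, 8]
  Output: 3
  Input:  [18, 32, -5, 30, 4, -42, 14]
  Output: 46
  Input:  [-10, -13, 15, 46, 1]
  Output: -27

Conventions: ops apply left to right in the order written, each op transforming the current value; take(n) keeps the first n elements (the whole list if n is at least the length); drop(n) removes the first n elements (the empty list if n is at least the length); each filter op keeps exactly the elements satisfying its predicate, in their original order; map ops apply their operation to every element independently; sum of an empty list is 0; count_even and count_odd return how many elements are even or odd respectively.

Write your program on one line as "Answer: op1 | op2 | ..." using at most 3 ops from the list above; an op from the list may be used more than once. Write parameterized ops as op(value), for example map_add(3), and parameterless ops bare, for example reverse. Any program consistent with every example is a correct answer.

take(2) | map_add(-2) | sum

Check, running the answer program on each example:
  [-1, 4, 5, -10] -> [-1, 4] -> [-3, 2] -> -1
  [-18, -28, -42, -35, -23] -> [-18, -28] -> [-20, -30] -> -50
  [6, 46, -25, 25, 42, -1, 20, -19, 32, 24] -> [6, 46] -> [4, 44] -> 48
  [37, -30, -20, -16, 6, 43, 34, 8] -> [37, -30] -> [35, -32] -> 3
  [18, 32, -5, 30, 4, -42, 14] -> [18, 32] -> [16, 30] -> 46
  [-10, -13, 15, 46, 1] -> [-10, -13] -> [-12, -15] -> -27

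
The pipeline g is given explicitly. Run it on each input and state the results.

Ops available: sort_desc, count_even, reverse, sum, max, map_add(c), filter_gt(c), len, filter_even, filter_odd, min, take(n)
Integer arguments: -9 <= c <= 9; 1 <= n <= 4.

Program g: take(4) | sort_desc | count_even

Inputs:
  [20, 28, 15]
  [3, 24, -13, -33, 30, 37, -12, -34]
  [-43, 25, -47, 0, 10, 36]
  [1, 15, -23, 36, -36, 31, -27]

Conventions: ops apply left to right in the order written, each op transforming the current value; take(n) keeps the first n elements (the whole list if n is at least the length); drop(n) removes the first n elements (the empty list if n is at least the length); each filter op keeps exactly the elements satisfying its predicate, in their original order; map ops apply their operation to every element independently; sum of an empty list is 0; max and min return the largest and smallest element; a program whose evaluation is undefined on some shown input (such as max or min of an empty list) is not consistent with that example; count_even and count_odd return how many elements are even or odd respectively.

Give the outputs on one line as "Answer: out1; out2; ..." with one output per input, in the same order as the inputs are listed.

2; 1; 1; 1

Execution, op by op:
  [20, 28, 15] -> [20, 28, 15] -> [28, 20, 15] -> 2
  [3, 24, -13, -33, 30, 37, -12, -34] -> [3, 24, -13, -33] -> [24, 3, -13, -33] -> 1
  [-43, 25, -47, 0, 10, 36] -> [-43, 25, -47, 0] -> [25, 0, -43, -47] -> 1
  [1, 15, -23, 36, -36, 31, -27] -> [1, 15, -23, 36] -> [36, 15, 1, -23] -> 1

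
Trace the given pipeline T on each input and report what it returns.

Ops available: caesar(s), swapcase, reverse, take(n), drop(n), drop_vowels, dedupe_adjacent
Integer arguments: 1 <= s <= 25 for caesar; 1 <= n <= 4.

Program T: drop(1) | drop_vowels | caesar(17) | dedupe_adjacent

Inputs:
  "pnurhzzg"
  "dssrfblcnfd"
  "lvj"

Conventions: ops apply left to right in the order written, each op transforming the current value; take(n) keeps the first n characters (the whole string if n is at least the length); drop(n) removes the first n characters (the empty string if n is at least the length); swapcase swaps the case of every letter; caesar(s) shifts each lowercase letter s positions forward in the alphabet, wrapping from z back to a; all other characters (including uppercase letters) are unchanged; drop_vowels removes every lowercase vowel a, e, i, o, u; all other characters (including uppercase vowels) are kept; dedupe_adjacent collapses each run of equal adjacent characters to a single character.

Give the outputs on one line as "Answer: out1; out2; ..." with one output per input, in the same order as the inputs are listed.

"eiyqx"; "jiwsctewu"; "ma"

Execution, op by op:
  "pnurhzzg" -> "nurhzzg" -> "nrhzzg" -> "eiyqqx" -> "eiyqx"
  "dssrfblcnfd" -> "ssrfblcnfd" -> "ssrfblcnfd" -> "jjiwsctewu" -> "jiwsctewu"
  "lvj" -> "vj" -> "vj" -> "ma" -> "ma"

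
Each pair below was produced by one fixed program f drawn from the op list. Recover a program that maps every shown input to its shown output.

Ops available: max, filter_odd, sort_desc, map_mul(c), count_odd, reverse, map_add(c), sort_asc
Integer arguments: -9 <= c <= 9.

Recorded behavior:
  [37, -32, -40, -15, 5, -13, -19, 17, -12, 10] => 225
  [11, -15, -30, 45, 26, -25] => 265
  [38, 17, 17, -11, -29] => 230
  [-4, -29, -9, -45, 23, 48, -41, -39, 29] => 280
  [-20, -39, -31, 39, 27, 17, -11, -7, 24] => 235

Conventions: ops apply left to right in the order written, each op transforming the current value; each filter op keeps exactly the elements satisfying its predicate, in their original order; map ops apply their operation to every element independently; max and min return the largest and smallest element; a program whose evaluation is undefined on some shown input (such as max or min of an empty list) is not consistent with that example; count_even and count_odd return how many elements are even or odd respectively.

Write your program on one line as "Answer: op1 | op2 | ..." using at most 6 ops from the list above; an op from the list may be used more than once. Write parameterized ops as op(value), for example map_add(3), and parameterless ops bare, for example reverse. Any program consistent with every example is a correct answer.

reverse | sort_desc | map_add(8) | map_mul(5) | max

Check, running the answer program on each example:
  [37, -32, -40, -15, 5, -13, -19, 17, -12, 10] -> [10, -12, 17, -19, -13, 5, -15, -40, -32, 37] -> [37, 17, 10, 5, -12, -13, -15, -19, -32, -40] -> [45, 25, 18, 13, -4, -5, -7, -11, -24, -32] -> [225, 125, 90, 65, -20, -25, -35, -55, -120, -160] -> 225
  [11, -15, -30, 45, 26, -25] -> [-25, 26, 45, -30, -15, 11] -> [45, 26, 11, -15, -25, -30] -> [53, 34, 19, -7, -17, -22] -> [265, 170, 95, -35, -85, -110] -> 265
  [38, 17, 17, -11, -29] -> [-29, -11, 17, 17, 38] -> [38, 17, 17, -11, -29] -> [46, 25, 25, -3, -21] -> [230, 125, 125, -15, -105] -> 230
  [-4, -29, -9, -45, 23, 48, -41, -39, 29] -> [29, -39, -41, 48, 23, -45, -9, -29, -4] -> [48, 29, 23, -4, -9, -29, -39, -41, -45] -> [56, 37, 31, 4, -1, -21, -31, -33, -37] -> [280, 185, 155, 20, -5, -105, -155, -165, -185] -> 280
  [-20, -39, -31, 39, 27, 17, -11, -7, 24] -> [24, -7, -11, 17, 27, 39, -31, -39, -20] -> [39, 27, 24, 17, -7, -11, -20, -31, -39] -> [47, 35, 32, 25, 1, -3, -12, -23, -31] -> [235, 175, 160, 125, 5, -15, -60, -115, -155] -> 235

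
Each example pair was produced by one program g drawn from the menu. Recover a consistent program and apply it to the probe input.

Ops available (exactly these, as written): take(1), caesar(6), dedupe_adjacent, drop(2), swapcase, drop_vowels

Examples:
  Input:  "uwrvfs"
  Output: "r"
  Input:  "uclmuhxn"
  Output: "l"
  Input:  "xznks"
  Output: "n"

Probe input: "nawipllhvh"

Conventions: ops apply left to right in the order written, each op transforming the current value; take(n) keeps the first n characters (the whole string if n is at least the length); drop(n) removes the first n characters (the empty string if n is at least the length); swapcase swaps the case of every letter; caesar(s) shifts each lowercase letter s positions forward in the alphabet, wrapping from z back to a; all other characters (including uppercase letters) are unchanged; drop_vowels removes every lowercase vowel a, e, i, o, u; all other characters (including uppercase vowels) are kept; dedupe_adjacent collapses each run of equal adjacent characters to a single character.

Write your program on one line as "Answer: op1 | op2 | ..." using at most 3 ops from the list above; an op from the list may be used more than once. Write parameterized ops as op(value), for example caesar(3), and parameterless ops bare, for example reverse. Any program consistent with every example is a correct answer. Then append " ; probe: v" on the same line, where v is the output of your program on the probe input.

drop(2) | take(1) ; probe: "w"

Check, running the answer program on each example:
  "uwrvfs" -> "rvfs" -> "r"
  "uclmuhxn" -> "lmuhxn" -> "l"
  "xznks" -> "nks" -> "n"
  probe: "nawipllhvh" -> "wipllhvh" -> "w"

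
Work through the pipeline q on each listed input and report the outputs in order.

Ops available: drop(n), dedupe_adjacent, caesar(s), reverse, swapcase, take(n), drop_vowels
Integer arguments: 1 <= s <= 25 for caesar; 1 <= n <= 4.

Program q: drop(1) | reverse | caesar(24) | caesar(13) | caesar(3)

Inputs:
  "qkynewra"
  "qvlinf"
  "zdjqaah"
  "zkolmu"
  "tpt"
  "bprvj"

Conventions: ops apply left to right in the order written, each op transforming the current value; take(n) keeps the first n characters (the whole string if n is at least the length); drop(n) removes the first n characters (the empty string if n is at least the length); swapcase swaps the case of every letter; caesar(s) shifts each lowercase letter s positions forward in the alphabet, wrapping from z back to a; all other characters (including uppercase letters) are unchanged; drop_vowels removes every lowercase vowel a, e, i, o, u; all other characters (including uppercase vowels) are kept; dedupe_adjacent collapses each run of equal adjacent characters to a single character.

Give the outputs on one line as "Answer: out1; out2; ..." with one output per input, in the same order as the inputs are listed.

Execution, op by op:
  "qkynewra" -> "kynewra" -> "arwenyk" -> "ypuclwi" -> "lchpyjv" -> "ofksbmy"
  "qvlinf" -> "vlinf" -> "fnilv" -> "dlgjt" -> "qytwg" -> "tbwzj"
  "zdjqaah" -> "djqaah" -> "haaqjd" -> "fyyohb" -> "sllbuo" -> "vooexr"
  "zkolmu" -> "kolmu" -> "umlok" -> "skjmi" -> "fxwzv" -> "iazcy"
  "tpt" -> "pt" -> "tp" -> "rn" -> "ea" -> "hd"
  "bprvj" -> "prvj" -> "jvrp" -> "htpn" -> "ugca" -> "xjfd"

"ofksbmy"; "tbwzj"; "vooexr"; "iazcy"; "hd"; "xjfd"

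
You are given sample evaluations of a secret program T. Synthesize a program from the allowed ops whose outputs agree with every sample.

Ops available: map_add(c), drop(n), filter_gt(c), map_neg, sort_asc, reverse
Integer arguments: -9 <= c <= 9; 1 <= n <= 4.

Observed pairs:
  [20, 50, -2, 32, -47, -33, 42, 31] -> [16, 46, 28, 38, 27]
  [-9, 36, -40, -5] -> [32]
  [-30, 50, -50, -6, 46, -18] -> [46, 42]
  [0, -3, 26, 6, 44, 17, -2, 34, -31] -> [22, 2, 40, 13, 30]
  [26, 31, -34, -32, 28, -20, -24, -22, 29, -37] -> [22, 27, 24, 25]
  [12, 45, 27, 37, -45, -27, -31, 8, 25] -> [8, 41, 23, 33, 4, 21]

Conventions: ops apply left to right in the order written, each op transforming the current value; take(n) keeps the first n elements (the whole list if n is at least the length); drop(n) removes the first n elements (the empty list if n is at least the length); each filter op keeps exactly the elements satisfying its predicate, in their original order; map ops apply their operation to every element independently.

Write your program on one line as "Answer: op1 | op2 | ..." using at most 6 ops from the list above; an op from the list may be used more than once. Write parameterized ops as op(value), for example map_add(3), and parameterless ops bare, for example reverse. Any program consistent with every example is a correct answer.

reverse | map_add(-4) | filter_gt(-5) | reverse | filter_gt(-3)

Check, running the answer program on each example:
  [20, 50, -2, 32, -47, -33, 42, 31] -> [31, 42, -33, -47, 32, -2, 50, 20] -> [27, 38, -37, -51, 28, -6, 46, 16] -> [27, 38, 28, 46, 16] -> [16, 46, 28, 38, 27] -> [16, 46, 28, 38, 27]
  [-9, 36, -40, -5] -> [-5, -40, 36, -9] -> [-9, -44, 32, -13] -> [32] -> [32] -> [32]
  [-30, 50, -50, -6, 46, -18] -> [-18, 46, -6, -50, 50, -30] -> [-22, 42, -10, -54, 46, -34] -> [42, 46] -> [46, 42] -> [46, 42]
  [0, -3, 26, 6, 44, 17, -2, 34, -31] -> [-31, 34, -2, 17, 44, 6, 26, -3, 0] -> [-35, 30, -6, 13, 40, 2, 22, -7, -4] -> [30, 13, 40, 2, 22, -4] -> [-4, 22, 2, 40, 13, 30] -> [22, 2, 40, 13, 30]
  [26, 31, -34, -32, 28, -20, -24, -22, 29, -37] -> [-37, 29, -22, -24, -20, 28, -32, -34, 31, 26] -> [-41, 25, -26, -28, -24, 24, -36, -38, 27, 22] -> [25, 24, 27, 22] -> [22, 27, 24, 25] -> [22, 27, 24, 25]
  [12, 45, 27, 37, -45, -27, -31, 8, 25] -> [25, 8, -31, -27, -45, 37, 27, 45, 12] -> [21, 4, -35, -31, -49, 33, 23, 41, 8] -> [21, 4, 33, 23, 41, 8] -> [8, 41, 23, 33, 4, 21] -> [8, 41, 23, 33, 4, 21]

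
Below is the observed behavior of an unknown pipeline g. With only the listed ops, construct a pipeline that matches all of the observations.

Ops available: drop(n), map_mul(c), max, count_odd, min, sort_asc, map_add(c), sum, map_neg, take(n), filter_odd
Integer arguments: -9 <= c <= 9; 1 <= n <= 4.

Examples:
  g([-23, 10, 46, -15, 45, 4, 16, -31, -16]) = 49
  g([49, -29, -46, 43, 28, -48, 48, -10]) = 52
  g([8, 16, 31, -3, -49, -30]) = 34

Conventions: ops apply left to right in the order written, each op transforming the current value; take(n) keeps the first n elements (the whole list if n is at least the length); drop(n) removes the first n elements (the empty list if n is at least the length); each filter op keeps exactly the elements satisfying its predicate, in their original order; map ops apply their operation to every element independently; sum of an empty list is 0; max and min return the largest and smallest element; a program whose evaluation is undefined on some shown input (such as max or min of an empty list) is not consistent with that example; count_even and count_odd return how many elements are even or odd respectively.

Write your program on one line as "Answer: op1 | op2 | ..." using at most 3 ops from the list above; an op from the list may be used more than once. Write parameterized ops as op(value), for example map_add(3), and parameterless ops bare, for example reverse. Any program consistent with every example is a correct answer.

map_add(3) | max

Check, running the answer program on each example:
  [-23, 10, 46, -15, 45, 4, 16, -31, -16] -> [-20, 13, 49, -12, 48, 7, 19, -28, -13] -> 49
  [49, -29, -46, 43, 28, -48, 48, -10] -> [52, -26, -43, 46, 31, -45, 51, -7] -> 52
  [8, 16, 31, -3, -49, -30] -> [11, 19, 34, 0, -46, -27] -> 34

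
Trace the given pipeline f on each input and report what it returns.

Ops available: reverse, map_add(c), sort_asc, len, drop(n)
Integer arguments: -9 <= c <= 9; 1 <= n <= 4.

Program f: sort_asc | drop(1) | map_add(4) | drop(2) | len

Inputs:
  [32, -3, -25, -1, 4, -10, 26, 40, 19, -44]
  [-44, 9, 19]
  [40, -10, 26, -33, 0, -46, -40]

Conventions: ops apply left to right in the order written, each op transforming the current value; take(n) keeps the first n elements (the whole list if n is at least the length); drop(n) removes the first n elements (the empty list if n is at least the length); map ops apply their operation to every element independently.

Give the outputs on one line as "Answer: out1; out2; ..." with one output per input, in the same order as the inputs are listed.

7; 0; 4

Execution, op by op:
  [32, -3, -25, -1, 4, -10, 26, 40, 19, -44] -> [-44, -25, -10, -3, -1, 4, 19, 26, 32, 40] -> [-25, -10, -3, -1, 4, 19, 26, 32, 40] -> [-21, -6, 1, 3, 8, 23, 30, 36, 44] -> [1, 3, 8, 23, 30, 36, 44] -> 7
  [-44, 9, 19] -> [-44, 9, 19] -> [9, 19] -> [13, 23] -> [] -> 0
  [40, -10, 26, -33, 0, -46, -40] -> [-46, -40, -33, -10, 0, 26, 40] -> [-40, -33, -10, 0, 26, 40] -> [-36, -29, -6, 4, 30, 44] -> [-6, 4, 30, 44] -> 4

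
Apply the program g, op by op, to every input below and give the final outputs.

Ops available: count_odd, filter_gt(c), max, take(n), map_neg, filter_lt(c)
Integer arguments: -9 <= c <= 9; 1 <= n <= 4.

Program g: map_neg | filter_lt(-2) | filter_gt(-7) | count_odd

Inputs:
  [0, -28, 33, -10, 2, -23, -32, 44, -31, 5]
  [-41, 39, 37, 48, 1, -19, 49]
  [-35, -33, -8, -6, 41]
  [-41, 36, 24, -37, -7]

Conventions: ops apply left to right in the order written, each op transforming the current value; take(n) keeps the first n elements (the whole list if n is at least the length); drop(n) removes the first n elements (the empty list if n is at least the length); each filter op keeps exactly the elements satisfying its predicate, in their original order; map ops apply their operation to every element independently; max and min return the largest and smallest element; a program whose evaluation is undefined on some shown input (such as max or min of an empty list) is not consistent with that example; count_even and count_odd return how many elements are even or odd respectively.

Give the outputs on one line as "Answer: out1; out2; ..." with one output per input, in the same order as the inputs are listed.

Execution, op by op:
  [0, -28, 33, -10, 2, -23, -32, 44, -31, 5] -> [0, 28, -33, 10, -2, 23, 32, -44, 31, -5] -> [-33, -44, -5] -> [-5] -> 1
  [-41, 39, 37, 48, 1, -19, 49] -> [41, -39, -37, -48, -1, 19, -49] -> [-39, -37, -48, -49] -> [] -> 0
  [-35, -33, -8, -6, 41] -> [35, 33, 8, 6, -41] -> [-41] -> [] -> 0
  [-41, 36, 24, -37, -7] -> [41, -36, -24, 37, 7] -> [-36, -24] -> [] -> 0

1; 0; 0; 0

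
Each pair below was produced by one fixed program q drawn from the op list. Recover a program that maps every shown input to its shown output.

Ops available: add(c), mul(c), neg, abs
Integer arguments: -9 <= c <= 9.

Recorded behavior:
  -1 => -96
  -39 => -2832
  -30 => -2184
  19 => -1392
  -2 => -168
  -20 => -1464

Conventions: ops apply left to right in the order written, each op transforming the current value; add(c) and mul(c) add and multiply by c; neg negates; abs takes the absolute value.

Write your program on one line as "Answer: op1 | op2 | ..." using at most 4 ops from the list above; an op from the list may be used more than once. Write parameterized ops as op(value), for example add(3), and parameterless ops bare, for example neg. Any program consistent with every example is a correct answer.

abs | mul(9) | add(3) | mul(-8)

Check, running the answer program on each example:
  -1 -> 1 -> 9 -> 12 -> -96
  -39 -> 39 -> 351 -> 354 -> -2832
  -30 -> 30 -> 270 -> 273 -> -2184
  19 -> 19 -> 171 -> 174 -> -1392
  -2 -> 2 -> 18 -> 21 -> -168
  -20 -> 20 -> 180 -> 183 -> -1464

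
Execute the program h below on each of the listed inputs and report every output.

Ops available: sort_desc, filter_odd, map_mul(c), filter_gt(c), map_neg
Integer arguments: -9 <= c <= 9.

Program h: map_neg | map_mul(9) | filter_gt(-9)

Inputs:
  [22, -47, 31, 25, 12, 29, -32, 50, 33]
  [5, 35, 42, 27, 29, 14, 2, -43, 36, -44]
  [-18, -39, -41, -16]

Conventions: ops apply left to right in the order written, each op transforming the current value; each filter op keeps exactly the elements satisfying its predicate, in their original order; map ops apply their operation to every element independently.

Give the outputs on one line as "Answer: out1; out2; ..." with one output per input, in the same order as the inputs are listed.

Execution, op by op:
  [22, -47, 31, 25, 12, 29, -32, 50, 33] -> [-22, 47, -31, -25, -12, -29, 32, -50, -33] -> [-198, 423, -279, -225, -108, -261, 288, -450, -297] -> [423, 288]
  [5, 35, 42, 27, 29, 14, 2, -43, 36, -44] -> [-5, -35, -42, -27, -29, -14, -2, 43, -36, 44] -> [-45, -315, -378, -243, -261, -126, -18, 387, -324, 396] -> [387, 396]
  [-18, -39, -41, -16] -> [18, 39, 41, 16] -> [162, 351, 369, 144] -> [162, 351, 369, 144]

[423, 288]; [387, 396]; [162, 351, 369, 144]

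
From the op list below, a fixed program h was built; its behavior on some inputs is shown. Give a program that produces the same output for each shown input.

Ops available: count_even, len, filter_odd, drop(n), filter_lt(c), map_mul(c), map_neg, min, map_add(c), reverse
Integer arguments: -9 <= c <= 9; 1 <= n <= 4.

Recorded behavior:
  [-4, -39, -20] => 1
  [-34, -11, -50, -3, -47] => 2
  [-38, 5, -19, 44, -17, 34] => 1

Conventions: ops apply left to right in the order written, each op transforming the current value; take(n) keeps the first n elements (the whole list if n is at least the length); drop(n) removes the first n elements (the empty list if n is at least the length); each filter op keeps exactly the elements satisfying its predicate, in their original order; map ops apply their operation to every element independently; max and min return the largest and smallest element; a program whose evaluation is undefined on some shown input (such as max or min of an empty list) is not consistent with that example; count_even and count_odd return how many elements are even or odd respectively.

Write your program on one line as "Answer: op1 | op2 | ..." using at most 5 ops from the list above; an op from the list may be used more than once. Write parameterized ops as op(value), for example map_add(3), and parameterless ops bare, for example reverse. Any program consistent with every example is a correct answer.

reverse | filter_lt(-4) | map_add(2) | count_even

Check, running the answer program on each example:
  [-4, -39, -20] -> [-20, -39, -4] -> [-20, -39] -> [-18, -37] -> 1
  [-34, -11, -50, -3, -47] -> [-47, -3, -50, -11, -34] -> [-47, -50, -11, -34] -> [-45, -48, -9, -32] -> 2
  [-38, 5, -19, 44, -17, 34] -> [34, -17, 44, -19, 5, -38] -> [-17, -19, -38] -> [-15, -17, -36] -> 1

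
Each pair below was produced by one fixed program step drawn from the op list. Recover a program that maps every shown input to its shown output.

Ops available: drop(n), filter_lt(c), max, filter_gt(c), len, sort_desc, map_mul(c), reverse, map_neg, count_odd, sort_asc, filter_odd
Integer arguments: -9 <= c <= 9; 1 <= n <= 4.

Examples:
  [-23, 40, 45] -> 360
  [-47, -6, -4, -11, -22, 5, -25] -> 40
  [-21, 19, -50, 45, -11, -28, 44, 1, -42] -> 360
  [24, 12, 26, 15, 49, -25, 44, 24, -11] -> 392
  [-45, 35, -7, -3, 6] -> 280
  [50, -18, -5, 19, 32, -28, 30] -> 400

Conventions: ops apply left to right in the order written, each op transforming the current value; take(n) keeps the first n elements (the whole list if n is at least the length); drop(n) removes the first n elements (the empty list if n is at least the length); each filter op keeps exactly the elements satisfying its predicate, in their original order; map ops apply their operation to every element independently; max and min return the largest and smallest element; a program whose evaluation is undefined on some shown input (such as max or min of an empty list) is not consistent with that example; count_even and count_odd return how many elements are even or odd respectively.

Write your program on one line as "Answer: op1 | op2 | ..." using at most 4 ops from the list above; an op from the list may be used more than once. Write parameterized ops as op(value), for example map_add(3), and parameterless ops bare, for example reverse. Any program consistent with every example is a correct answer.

reverse | sort_asc | map_mul(8) | max

Check, running the answer program on each example:
  [-23, 40, 45] -> [45, 40, -23] -> [-23, 40, 45] -> [-184, 320, 360] -> 360
  [-47, -6, -4, -11, -22, 5, -25] -> [-25, 5, -22, -11, -4, -6, -47] -> [-47, -25, -22, -11, -6, -4, 5] -> [-376, -200, -176, -88, -48, -32, 40] -> 40
  [-21, 19, -50, 45, -11, -28, 44, 1, -42] -> [-42, 1, 44, -28, -11, 45, -50, 19, -21] -> [-50, -42, -28, -21, -11, 1, 19, 44, 45] -> [-400, -336, -224, -168, -88, 8, 152, 352, 360] -> 360
  [24, 12, 26, 15, 49, -25, 44, 24, -11] -> [-11, 24, 44, -25, 49, 15, 26, 12, 24] -> [-25, -11, 12, 15, 24, 24, 26, 44, 49] -> [-200, -88, 96, 120, 192, 192, 208, 352, 392] -> 392
  [-45, 35, -7, -3, 6] -> [6, -3, -7, 35, -45] -> [-45, -7, -3, 6, 35] -> [-360, -56, -24, 48, 280] -> 280
  [50, -18, -5, 19, 32, -28, 30] -> [30, -28, 32, 19, -5, -18, 50] -> [-28, -18, -5, 19, 30, 32, 50] -> [-224, -144, -40, 152, 240, 256, 400] -> 400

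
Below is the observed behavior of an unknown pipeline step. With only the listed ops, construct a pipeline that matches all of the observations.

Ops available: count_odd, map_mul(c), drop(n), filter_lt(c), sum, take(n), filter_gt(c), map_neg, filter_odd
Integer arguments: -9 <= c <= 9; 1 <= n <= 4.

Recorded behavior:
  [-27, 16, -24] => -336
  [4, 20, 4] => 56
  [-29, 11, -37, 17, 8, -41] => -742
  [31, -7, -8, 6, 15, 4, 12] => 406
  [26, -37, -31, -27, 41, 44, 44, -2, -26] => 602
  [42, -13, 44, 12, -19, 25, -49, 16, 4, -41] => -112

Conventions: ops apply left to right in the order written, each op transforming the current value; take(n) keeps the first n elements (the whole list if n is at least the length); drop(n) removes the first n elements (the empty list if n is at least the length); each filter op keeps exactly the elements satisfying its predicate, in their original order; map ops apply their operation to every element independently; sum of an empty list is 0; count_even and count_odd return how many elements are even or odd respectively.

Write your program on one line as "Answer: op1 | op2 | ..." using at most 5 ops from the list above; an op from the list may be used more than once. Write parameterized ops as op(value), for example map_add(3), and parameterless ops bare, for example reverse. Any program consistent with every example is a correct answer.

map_neg | drop(2) | map_mul(7) | map_mul(-2) | sum

Check, running the answer program on each example:
  [-27, 16, -24] -> [27, -16, 24] -> [24] -> [168] -> [-336] -> -336
  [4, 20, 4] -> [-4, -20, -4] -> [-4] -> [-28] -> [56] -> 56
  [-29, 11, -37, 17, 8, -41] -> [29, -11, 37, -17, -8, 41] -> [37, -17, -8, 41] -> [259, -119, -56, 287] -> [-518, 238, 112, -574] -> -742
  [31, -7, -8, 6, 15, 4, 12] -> [-31, 7, 8, -6, -15, -4, -12] -> [8, -6, -15, -4, -12] -> [56, -42, -105, -28, -84] -> [-112, 84, 210, 56, 168] -> 406
  [26, -37, -31, -27, 41, 44, 44, -2, -26] -> [-26, 37, 31, 27, -41, -44, -44, 2, 26] -> [31, 27, -41, -44, -44, 2, 26] -> [217, 189, -287, -308, -308, 14, 182] -> [-434, -378, 574, 616, 616, -28, -364] -> 602
  [42, -13, 44, 12, -19, 25, -49, 16, 4, -41] -> [-42, 13, -44, -12, 19, -25, 49, -16, -4, 41] -> [-44, -12, 19, -25, 49, -16, -4, 41] -> [-308, -84, 133, -175, 343, -112, -28, 287] -> [616, 168, -266, 350, -686, 224, 56, -574] -> -112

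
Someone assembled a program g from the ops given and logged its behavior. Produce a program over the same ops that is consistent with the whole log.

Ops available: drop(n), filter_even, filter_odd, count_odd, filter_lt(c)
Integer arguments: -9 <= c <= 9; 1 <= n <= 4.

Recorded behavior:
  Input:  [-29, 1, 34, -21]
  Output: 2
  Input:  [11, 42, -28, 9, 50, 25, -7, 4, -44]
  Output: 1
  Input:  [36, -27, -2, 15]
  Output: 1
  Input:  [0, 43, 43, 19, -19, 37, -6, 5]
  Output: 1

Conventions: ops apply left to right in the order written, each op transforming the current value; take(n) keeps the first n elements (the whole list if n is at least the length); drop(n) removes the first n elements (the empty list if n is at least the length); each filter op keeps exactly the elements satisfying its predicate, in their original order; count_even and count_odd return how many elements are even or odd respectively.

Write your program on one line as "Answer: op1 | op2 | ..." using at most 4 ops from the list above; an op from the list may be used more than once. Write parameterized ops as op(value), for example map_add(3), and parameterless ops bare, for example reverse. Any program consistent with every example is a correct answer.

filter_lt(-3) | filter_odd | count_odd

Check, running the answer program on each example:
  [-29, 1, 34, -21] -> [-29, -21] -> [-29, -21] -> 2
  [11, 42, -28, 9, 50, 25, -7, 4, -44] -> [-28, -7, -44] -> [-7] -> 1
  [36, -27, -2, 15] -> [-27] -> [-27] -> 1
  [0, 43, 43, 19, -19, 37, -6, 5] -> [-19, -6] -> [-19] -> 1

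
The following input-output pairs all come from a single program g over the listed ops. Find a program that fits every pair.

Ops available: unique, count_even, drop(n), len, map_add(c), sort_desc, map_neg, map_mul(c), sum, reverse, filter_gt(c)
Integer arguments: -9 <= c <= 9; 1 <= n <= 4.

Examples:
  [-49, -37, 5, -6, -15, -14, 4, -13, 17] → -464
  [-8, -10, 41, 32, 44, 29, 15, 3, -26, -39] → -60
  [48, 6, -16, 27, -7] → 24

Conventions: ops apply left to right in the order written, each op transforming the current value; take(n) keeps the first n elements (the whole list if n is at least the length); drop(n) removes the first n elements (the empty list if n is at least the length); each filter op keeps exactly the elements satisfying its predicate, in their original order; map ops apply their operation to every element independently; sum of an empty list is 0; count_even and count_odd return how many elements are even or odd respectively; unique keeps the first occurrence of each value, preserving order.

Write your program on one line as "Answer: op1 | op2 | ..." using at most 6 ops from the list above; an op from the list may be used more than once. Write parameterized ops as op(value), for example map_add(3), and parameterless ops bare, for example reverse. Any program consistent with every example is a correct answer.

reverse | map_neg | filter_gt(-7) | map_mul(-4) | drop(2) | sum

Check, running the answer program on each example:
  [-49, -37, 5, -6, -15, -14, 4, -13, 17] -> [17, -13, 4, -14, -15, -6, 5, -37, -49] -> [-17, 13, -4, 14, 15, 6, -5, 37, 49] -> [13, -4, 14, 15, 6, -5, 37, 49] -> [-52, 16, -56, -60, -24, 20, -148, -196] -> [-56, -60, -24, 20, -148, -196] -> -464
  [-8, -10, 41, 32, 44, 29, 15, 3, -26, -39] -> [-39, -26, 3, 15, 29, 44, 32, 41, -10, -8] -> [39, 26, -3, -15, -29, -44, -32, -41, 10, 8] -> [39, 26, -3, 10, 8] -> [-156, -104, 12, -40, -32] -> [12, -40, -32] -> -60
  [48, 6, -16, 27, -7] -> [-7, 27, -16, 6, 48] -> [7, -27, 16, -6, -48] -> [7, 16, -6] -> [-28, -64, 24] -> [24] -> 24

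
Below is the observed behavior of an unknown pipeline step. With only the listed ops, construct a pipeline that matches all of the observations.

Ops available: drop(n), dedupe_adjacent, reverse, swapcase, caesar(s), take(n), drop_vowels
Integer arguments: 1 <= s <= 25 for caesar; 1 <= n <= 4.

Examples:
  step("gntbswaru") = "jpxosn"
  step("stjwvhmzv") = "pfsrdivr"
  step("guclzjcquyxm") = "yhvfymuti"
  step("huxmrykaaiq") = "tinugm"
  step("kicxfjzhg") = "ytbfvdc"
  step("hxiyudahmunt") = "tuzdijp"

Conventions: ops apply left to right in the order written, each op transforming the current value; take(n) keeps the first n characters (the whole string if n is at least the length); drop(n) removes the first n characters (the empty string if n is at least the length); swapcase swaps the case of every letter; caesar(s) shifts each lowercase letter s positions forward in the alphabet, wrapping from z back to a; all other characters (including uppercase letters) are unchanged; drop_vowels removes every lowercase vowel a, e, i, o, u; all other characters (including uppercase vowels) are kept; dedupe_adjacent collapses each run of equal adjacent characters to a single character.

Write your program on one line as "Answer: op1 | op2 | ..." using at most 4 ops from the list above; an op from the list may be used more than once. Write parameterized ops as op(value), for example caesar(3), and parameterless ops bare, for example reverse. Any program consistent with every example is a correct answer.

drop_vowels | drop(1) | caesar(22)

Check, running the answer program on each example:
  "gntbswaru" -> "gntbswr" -> "ntbswr" -> "jpxosn"
  "stjwvhmzv" -> "stjwvhmzv" -> "tjwvhmzv" -> "pfsrdivr"
  "guclzjcquyxm" -> "gclzjcqyxm" -> "clzjcqyxm" -> "yhvfymuti"
  "huxmrykaaiq" -> "hxmrykq" -> "xmrykq" -> "tinugm"
  "kicxfjzhg" -> "kcxfjzhg" -> "cxfjzhg" -> "ytbfvdc"
  "hxiyudahmunt" -> "hxydhmnt" -> "xydhmnt" -> "tuzdijp"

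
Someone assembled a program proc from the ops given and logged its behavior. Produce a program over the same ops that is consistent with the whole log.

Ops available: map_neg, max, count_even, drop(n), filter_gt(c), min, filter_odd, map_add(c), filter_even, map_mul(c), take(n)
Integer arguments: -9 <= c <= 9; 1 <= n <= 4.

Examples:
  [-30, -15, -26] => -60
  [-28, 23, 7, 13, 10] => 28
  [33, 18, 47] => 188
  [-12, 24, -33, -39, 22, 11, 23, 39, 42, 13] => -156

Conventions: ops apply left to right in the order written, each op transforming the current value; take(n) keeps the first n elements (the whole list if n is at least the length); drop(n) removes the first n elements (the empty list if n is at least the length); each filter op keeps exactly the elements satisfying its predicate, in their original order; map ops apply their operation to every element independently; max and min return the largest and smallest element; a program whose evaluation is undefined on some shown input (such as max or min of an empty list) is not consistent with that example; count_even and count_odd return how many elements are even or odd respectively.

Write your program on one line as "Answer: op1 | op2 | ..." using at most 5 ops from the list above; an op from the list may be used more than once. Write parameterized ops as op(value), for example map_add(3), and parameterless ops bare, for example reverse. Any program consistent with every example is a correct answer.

take(4) | drop(1) | filter_odd | map_mul(4) | min

Check, running the answer program on each example:
  [-30, -15, -26] -> [-30, -15, -26] -> [-15, -26] -> [-15] -> [-60] -> -60
  [-28, 23, 7, 13, 10] -> [-28, 23, 7, 13] -> [23, 7, 13] -> [23, 7, 13] -> [92, 28, 52] -> 28
  [33, 18, 47] -> [33, 18, 47] -> [18, 47] -> [47] -> [188] -> 188
  [-12, 24, -33, -39, 22, 11, 23, 39, 42, 13] -> [-12, 24, -33, -39] -> [24, -33, -39] -> [-33, -39] -> [-132, -156] -> -156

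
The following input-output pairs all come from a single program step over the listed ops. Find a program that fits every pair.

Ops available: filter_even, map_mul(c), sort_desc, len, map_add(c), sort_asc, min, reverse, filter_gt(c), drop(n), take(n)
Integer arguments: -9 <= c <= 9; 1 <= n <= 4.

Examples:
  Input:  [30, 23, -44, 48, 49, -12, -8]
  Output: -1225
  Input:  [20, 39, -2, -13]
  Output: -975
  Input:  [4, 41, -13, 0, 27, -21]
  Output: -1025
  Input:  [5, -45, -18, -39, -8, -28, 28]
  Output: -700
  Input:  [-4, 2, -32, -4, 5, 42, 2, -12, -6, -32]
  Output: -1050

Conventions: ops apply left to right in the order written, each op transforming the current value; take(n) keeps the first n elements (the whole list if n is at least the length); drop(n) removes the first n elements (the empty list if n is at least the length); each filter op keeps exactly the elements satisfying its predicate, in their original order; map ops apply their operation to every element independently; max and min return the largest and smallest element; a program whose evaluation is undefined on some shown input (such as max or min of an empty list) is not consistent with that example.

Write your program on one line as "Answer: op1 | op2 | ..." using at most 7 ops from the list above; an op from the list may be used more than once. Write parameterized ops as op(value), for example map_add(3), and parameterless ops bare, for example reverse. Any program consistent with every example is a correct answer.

map_mul(5) | sort_asc | reverse | take(3) | map_mul(-5) | min

Check, running the answer program on each example:
  [30, 23, -44, 48, 49, -12, -8] -> [150, 115, -220, 240, 245, -60, -40] -> [-220, -60, -40, 115, 150, 240, 245] -> [245, 240, 150, 115, -40, -60, -220] -> [245, 240, 150] -> [-1225, -1200, -750] -> -1225
  [20, 39, -2, -13] -> [100, 195, -10, -65] -> [-65, -10, 100, 195] -> [195, 100, -10, -65] -> [195, 100, -10] -> [-975, -500, 50] -> -975
  [4, 41, -13, 0, 27, -21] -> [20, 205, -65, 0, 135, -105] -> [-105, -65, 0, 20, 135, 205] -> [205, 135, 20, 0, -65, -105] -> [205, 135, 20] -> [-1025, -675, -100] -> -1025
  [5, -45, -18, -39, -8, -28, 28] -> [25, -225, -90, -195, -40, -140, 140] -> [-225, -195, -140, -90, -40, 25, 140] -> [140, 25, -40, -90, -140, -195, -225] -> [140, 25, -40] -> [-700, -125, 200] -> -700
  [-4, 2, -32, -4, 5, 42, 2, -12, -6, -32] -> [-20, 10, -160, -20, 25, 210, 10, -60, -30, -160] -> [-160, -160, -60, -30, -20, -20, 10, 10, 25, 210] -> [210, 25, 10, 10, -20, -20, -30, -60, -160, -160] -> [210, 25, 10] -> [-1050, -125, -50] -> -1050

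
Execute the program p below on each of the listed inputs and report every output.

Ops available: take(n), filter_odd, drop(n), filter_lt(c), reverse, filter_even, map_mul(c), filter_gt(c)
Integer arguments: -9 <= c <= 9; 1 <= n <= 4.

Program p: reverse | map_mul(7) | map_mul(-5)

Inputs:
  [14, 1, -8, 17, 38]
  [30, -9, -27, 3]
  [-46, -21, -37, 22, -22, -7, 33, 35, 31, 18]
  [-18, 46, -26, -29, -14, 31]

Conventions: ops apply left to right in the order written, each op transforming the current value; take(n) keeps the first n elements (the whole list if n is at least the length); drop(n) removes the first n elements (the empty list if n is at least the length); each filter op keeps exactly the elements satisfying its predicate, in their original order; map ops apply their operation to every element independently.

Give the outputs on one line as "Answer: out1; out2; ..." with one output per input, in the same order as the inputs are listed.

[-1330, -595, 280, -35, -490]; [-105, 945, 315, -1050]; [-630, -1085, -1225, -1155, 245, 770, -770, 1295, 735, 1610]; [-1085, 490, 1015, 910, -1610, 630]

Execution, op by op:
  [14, 1, -8, 17, 38] -> [38, 17, -8, 1, 14] -> [266, 119, -56, 7, 98] -> [-1330, -595, 280, -35, -490]
  [30, -9, -27, 3] -> [3, -27, -9, 30] -> [21, -189, -63, 210] -> [-105, 945, 315, -1050]
  [-46, -21, -37, 22, -22, -7, 33, 35, 31, 18] -> [18, 31, 35, 33, -7, -22, 22, -37, -21, -46] -> [126, 217, 245, 231, -49, -154, 154, -259, -147, -322] -> [-630, -1085, -1225, -1155, 245, 770, -770, 1295, 735, 1610]
  [-18, 46, -26, -29, -14, 31] -> [31, -14, -29, -26, 46, -18] -> [217, -98, -203, -182, 322, -126] -> [-1085, 490, 1015, 910, -1610, 630]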